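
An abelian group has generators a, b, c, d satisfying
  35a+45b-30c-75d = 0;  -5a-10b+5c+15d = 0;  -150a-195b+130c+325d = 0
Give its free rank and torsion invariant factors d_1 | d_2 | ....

Answer: M ≅ ℤ^1 ⊕ ℤ/5 ⊕ ℤ/5 ⊕ ℤ/5

Derivation:
rank_ℚ(R)=3; free=4−3=1
SNF(R) diag = [5, 5, 5] → torsion [5, 5, 5]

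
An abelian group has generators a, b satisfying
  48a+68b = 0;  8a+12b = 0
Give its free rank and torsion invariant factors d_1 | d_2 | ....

Answer: M ≅ ℤ/4 ⊕ ℤ/8

Derivation:
rank_ℚ(R)=2; free=2−2=0
SNF(R) diag = [4, 8] → torsion [4, 8]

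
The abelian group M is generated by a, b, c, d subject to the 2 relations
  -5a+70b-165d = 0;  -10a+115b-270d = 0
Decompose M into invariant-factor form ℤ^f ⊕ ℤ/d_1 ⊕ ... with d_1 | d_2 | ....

rank_ℚ(R)=2; free=4−2=2
SNF(R) diag = [5, 5] → torsion [5, 5]

Answer: M ≅ ℤ^2 ⊕ ℤ/5 ⊕ ℤ/5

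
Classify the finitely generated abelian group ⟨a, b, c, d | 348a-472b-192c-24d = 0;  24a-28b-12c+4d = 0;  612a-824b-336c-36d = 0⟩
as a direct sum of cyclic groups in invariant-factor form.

rank_ℚ(R)=3; free=4−3=1
SNF(R) diag = [4, 4, 12] → torsion [4, 4, 12]

Answer: M ≅ ℤ^1 ⊕ ℤ/4 ⊕ ℤ/4 ⊕ ℤ/12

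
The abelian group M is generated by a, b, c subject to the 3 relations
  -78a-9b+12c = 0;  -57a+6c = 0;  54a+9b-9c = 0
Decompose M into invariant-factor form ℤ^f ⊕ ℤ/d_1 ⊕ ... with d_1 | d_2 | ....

Answer: M ≅ ℤ/3 ⊕ ℤ/9 ⊕ ℤ/9

Derivation:
rank_ℚ(R)=3; free=3−3=0
SNF(R) diag = [3, 9, 9] → torsion [3, 9, 9]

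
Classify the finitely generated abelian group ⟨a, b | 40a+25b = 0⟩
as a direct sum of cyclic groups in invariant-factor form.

Answer: M ≅ ℤ^1 ⊕ ℤ/5

Derivation:
rank_ℚ(R)=1; free=2−1=1
SNF(R) diag = [5] → torsion [5]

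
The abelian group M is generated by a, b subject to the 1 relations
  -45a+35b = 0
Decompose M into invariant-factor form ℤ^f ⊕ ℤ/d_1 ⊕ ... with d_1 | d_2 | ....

Answer: M ≅ ℤ^1 ⊕ ℤ/5

Derivation:
rank_ℚ(R)=1; free=2−1=1
SNF(R) diag = [5] → torsion [5]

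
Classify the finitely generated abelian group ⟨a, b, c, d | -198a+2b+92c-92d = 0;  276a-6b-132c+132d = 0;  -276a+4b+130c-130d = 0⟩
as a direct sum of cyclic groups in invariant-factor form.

rank_ℚ(R)=3; free=4−3=1
SNF(R) diag = [2, 6, 18] → torsion [2, 6, 18]

Answer: M ≅ ℤ^1 ⊕ ℤ/2 ⊕ ℤ/6 ⊕ ℤ/18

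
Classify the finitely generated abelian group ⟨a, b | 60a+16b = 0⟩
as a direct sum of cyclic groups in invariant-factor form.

rank_ℚ(R)=1; free=2−1=1
SNF(R) diag = [4] → torsion [4]

Answer: M ≅ ℤ^1 ⊕ ℤ/4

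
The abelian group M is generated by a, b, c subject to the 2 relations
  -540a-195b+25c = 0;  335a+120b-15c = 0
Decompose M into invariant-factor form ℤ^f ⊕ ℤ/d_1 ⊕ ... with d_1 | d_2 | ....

rank_ℚ(R)=2; free=3−2=1
SNF(R) diag = [5, 5] → torsion [5, 5]

Answer: M ≅ ℤ^1 ⊕ ℤ/5 ⊕ ℤ/5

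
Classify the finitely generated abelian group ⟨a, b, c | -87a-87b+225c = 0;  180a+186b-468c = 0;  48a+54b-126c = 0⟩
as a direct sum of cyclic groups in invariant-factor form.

rank_ℚ(R)=3; free=3−3=0
SNF(R) diag = [3, 6, 18] → torsion [3, 6, 18]

Answer: M ≅ ℤ/3 ⊕ ℤ/6 ⊕ ℤ/18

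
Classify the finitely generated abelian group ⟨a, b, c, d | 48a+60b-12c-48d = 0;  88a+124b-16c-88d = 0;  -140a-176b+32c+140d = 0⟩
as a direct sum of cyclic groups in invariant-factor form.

rank_ℚ(R)=3; free=4−3=1
SNF(R) diag = [4, 12, 36] → torsion [4, 12, 36]

Answer: M ≅ ℤ^1 ⊕ ℤ/4 ⊕ ℤ/12 ⊕ ℤ/36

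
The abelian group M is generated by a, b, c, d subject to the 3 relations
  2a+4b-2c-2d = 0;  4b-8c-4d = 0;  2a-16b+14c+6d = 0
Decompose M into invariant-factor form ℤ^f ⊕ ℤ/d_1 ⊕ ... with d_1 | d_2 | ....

Answer: M ≅ ℤ^1 ⊕ ℤ/2 ⊕ ℤ/4 ⊕ ℤ/12

Derivation:
rank_ℚ(R)=3; free=4−3=1
SNF(R) diag = [2, 4, 12] → torsion [2, 4, 12]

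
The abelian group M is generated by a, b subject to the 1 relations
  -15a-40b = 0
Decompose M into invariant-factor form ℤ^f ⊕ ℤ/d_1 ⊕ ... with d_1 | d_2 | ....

rank_ℚ(R)=1; free=2−1=1
SNF(R) diag = [5] → torsion [5]

Answer: M ≅ ℤ^1 ⊕ ℤ/5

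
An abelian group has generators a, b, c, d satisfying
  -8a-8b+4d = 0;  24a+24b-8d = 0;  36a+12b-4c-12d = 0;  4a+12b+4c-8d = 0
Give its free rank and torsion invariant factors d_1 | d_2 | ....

Answer: M ≅ ℤ/4 ⊕ ℤ/4 ⊕ ℤ/8 ⊕ ℤ/16

Derivation:
rank_ℚ(R)=4; free=4−4=0
SNF(R) diag = [4, 4, 8, 16] → torsion [4, 4, 8, 16]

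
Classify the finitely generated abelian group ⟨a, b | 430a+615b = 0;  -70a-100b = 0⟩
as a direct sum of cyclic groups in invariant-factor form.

rank_ℚ(R)=2; free=2−2=0
SNF(R) diag = [5, 10] → torsion [5, 10]

Answer: M ≅ ℤ/5 ⊕ ℤ/10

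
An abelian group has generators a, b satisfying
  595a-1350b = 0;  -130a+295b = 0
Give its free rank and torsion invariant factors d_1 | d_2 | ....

Answer: M ≅ ℤ/5 ⊕ ℤ/5

Derivation:
rank_ℚ(R)=2; free=2−2=0
SNF(R) diag = [5, 5] → torsion [5, 5]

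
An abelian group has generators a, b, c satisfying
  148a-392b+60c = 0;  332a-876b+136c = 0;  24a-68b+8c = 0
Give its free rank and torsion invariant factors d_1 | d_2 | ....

rank_ℚ(R)=3; free=3−3=0
SNF(R) diag = [4, 4, 4] → torsion [4, 4, 4]

Answer: M ≅ ℤ/4 ⊕ ℤ/4 ⊕ ℤ/4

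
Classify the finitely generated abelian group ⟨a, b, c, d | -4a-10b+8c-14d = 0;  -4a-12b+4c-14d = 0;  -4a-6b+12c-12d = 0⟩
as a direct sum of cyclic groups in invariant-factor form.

Answer: M ≅ ℤ^1 ⊕ ℤ/2 ⊕ ℤ/2 ⊕ ℤ/4

Derivation:
rank_ℚ(R)=3; free=4−3=1
SNF(R) diag = [2, 2, 4] → torsion [2, 2, 4]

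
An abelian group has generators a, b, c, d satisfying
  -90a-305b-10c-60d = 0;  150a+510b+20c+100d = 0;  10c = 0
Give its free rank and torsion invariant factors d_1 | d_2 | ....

Answer: M ≅ ℤ^1 ⊕ ℤ/5 ⊕ ℤ/10 ⊕ ℤ/10

Derivation:
rank_ℚ(R)=3; free=4−3=1
SNF(R) diag = [5, 10, 10] → torsion [5, 10, 10]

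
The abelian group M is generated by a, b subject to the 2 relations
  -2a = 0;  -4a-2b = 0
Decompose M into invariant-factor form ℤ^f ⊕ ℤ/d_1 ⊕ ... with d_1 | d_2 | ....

rank_ℚ(R)=2; free=2−2=0
SNF(R) diag = [2, 2] → torsion [2, 2]

Answer: M ≅ ℤ/2 ⊕ ℤ/2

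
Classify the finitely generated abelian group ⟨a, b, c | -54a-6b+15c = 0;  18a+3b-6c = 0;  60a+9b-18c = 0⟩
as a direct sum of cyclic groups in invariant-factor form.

rank_ℚ(R)=3; free=3−3=0
SNF(R) diag = [3, 3, 6] → torsion [3, 3, 6]

Answer: M ≅ ℤ/3 ⊕ ℤ/3 ⊕ ℤ/6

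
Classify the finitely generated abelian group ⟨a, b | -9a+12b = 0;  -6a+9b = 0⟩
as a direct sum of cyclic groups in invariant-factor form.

Answer: M ≅ ℤ/3 ⊕ ℤ/3

Derivation:
rank_ℚ(R)=2; free=2−2=0
SNF(R) diag = [3, 3] → torsion [3, 3]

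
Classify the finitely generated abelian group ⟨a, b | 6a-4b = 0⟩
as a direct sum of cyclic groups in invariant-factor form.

Answer: M ≅ ℤ^1 ⊕ ℤ/2

Derivation:
rank_ℚ(R)=1; free=2−1=1
SNF(R) diag = [2] → torsion [2]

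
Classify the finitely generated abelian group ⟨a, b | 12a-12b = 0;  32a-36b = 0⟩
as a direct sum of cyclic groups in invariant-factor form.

rank_ℚ(R)=2; free=2−2=0
SNF(R) diag = [4, 12] → torsion [4, 12]

Answer: M ≅ ℤ/4 ⊕ ℤ/12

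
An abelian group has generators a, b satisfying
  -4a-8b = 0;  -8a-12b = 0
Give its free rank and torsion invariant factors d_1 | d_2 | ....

Answer: M ≅ ℤ/4 ⊕ ℤ/4

Derivation:
rank_ℚ(R)=2; free=2−2=0
SNF(R) diag = [4, 4] → torsion [4, 4]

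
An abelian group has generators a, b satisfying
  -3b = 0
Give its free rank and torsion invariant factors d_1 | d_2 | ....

Answer: M ≅ ℤ^1 ⊕ ℤ/3

Derivation:
rank_ℚ(R)=1; free=2−1=1
SNF(R) diag = [3] → torsion [3]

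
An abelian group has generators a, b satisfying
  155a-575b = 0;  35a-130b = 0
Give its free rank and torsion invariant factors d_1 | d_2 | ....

rank_ℚ(R)=2; free=2−2=0
SNF(R) diag = [5, 5] → torsion [5, 5]

Answer: M ≅ ℤ/5 ⊕ ℤ/5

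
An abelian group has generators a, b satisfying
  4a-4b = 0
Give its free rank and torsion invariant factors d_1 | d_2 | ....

rank_ℚ(R)=1; free=2−1=1
SNF(R) diag = [4] → torsion [4]

Answer: M ≅ ℤ^1 ⊕ ℤ/4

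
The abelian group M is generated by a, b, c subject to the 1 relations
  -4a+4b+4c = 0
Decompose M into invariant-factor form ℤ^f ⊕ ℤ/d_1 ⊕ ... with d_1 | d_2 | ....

rank_ℚ(R)=1; free=3−1=2
SNF(R) diag = [4] → torsion [4]

Answer: M ≅ ℤ^2 ⊕ ℤ/4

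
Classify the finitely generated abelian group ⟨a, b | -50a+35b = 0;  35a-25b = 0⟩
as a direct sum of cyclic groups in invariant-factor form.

rank_ℚ(R)=2; free=2−2=0
SNF(R) diag = [5, 5] → torsion [5, 5]

Answer: M ≅ ℤ/5 ⊕ ℤ/5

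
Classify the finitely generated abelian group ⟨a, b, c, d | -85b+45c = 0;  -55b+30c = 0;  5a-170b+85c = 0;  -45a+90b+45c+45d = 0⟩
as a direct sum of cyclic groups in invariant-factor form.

Answer: M ≅ ℤ/5 ⊕ ℤ/5 ⊕ ℤ/15 ⊕ ℤ/45

Derivation:
rank_ℚ(R)=4; free=4−4=0
SNF(R) diag = [5, 5, 15, 45] → torsion [5, 5, 15, 45]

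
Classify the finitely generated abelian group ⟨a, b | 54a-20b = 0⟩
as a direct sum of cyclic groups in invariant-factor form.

rank_ℚ(R)=1; free=2−1=1
SNF(R) diag = [2] → torsion [2]

Answer: M ≅ ℤ^1 ⊕ ℤ/2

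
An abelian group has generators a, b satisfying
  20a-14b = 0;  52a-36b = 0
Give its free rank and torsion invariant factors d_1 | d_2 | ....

rank_ℚ(R)=2; free=2−2=0
SNF(R) diag = [2, 4] → torsion [2, 4]

Answer: M ≅ ℤ/2 ⊕ ℤ/4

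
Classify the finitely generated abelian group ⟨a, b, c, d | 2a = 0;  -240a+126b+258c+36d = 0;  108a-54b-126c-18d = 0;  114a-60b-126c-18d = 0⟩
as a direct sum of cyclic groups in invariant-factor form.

rank_ℚ(R)=4; free=4−4=0
SNF(R) diag = [2, 6, 6, 18] → torsion [2, 6, 6, 18]

Answer: M ≅ ℤ/2 ⊕ ℤ/6 ⊕ ℤ/6 ⊕ ℤ/18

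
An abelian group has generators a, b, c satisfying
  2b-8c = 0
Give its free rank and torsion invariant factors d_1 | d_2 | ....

rank_ℚ(R)=1; free=3−1=2
SNF(R) diag = [2] → torsion [2]

Answer: M ≅ ℤ^2 ⊕ ℤ/2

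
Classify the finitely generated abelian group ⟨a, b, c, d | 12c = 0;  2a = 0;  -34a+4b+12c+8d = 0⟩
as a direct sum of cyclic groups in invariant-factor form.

rank_ℚ(R)=3; free=4−3=1
SNF(R) diag = [2, 4, 12] → torsion [2, 4, 12]

Answer: M ≅ ℤ^1 ⊕ ℤ/2 ⊕ ℤ/4 ⊕ ℤ/12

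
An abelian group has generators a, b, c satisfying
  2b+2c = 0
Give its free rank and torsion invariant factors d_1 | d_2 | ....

rank_ℚ(R)=1; free=3−1=2
SNF(R) diag = [2] → torsion [2]

Answer: M ≅ ℤ^2 ⊕ ℤ/2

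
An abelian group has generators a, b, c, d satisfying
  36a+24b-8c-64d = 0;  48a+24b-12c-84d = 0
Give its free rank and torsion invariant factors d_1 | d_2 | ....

Answer: M ≅ ℤ^2 ⊕ ℤ/4 ⊕ ℤ/12

Derivation:
rank_ℚ(R)=2; free=4−2=2
SNF(R) diag = [4, 12] → torsion [4, 12]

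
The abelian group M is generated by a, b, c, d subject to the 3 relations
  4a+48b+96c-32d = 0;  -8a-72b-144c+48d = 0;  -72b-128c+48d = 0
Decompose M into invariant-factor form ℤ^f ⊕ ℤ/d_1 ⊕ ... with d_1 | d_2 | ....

Answer: M ≅ ℤ^1 ⊕ ℤ/4 ⊕ ℤ/8 ⊕ ℤ/16

Derivation:
rank_ℚ(R)=3; free=4−3=1
SNF(R) diag = [4, 8, 16] → torsion [4, 8, 16]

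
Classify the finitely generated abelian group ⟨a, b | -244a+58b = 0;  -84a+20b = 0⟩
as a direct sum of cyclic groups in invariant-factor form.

rank_ℚ(R)=2; free=2−2=0
SNF(R) diag = [2, 4] → torsion [2, 4]

Answer: M ≅ ℤ/2 ⊕ ℤ/4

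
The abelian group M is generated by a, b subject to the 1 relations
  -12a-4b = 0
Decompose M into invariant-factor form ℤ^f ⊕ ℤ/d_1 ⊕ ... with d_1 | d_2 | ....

Answer: M ≅ ℤ^1 ⊕ ℤ/4

Derivation:
rank_ℚ(R)=1; free=2−1=1
SNF(R) diag = [4] → torsion [4]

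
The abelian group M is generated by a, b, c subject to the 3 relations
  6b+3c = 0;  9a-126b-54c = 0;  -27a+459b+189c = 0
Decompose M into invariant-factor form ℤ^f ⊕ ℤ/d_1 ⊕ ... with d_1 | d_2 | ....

Answer: M ≅ ℤ/3 ⊕ ℤ/9 ⊕ ℤ/27

Derivation:
rank_ℚ(R)=3; free=3−3=0
SNF(R) diag = [3, 9, 27] → torsion [3, 9, 27]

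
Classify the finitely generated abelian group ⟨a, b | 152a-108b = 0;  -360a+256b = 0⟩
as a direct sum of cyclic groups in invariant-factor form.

rank_ℚ(R)=2; free=2−2=0
SNF(R) diag = [4, 8] → torsion [4, 8]

Answer: M ≅ ℤ/4 ⊕ ℤ/8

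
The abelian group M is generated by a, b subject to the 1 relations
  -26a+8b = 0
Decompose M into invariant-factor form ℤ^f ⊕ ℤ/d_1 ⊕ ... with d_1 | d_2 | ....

Answer: M ≅ ℤ^1 ⊕ ℤ/2

Derivation:
rank_ℚ(R)=1; free=2−1=1
SNF(R) diag = [2] → torsion [2]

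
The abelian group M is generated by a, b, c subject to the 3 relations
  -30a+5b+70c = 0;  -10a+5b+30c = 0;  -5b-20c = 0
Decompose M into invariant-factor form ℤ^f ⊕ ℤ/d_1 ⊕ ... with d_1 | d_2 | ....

Answer: M ≅ ℤ/5 ⊕ ℤ/10 ⊕ ℤ/20

Derivation:
rank_ℚ(R)=3; free=3−3=0
SNF(R) diag = [5, 10, 20] → torsion [5, 10, 20]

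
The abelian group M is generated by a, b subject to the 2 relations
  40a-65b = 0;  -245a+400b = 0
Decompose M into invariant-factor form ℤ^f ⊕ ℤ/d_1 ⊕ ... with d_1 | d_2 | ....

Answer: M ≅ ℤ/5 ⊕ ℤ/15

Derivation:
rank_ℚ(R)=2; free=2−2=0
SNF(R) diag = [5, 15] → torsion [5, 15]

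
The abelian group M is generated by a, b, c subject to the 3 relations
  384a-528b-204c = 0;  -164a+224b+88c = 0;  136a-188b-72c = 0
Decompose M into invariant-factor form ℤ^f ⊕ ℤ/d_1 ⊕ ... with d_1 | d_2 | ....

rank_ℚ(R)=3; free=3−3=0
SNF(R) diag = [4, 4, 12] → torsion [4, 4, 12]

Answer: M ≅ ℤ/4 ⊕ ℤ/4 ⊕ ℤ/12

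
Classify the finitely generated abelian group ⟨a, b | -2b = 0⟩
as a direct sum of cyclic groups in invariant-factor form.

Answer: M ≅ ℤ^1 ⊕ ℤ/2

Derivation:
rank_ℚ(R)=1; free=2−1=1
SNF(R) diag = [2] → torsion [2]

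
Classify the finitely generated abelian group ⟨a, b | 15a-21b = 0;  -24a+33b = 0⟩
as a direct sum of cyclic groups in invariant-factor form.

rank_ℚ(R)=2; free=2−2=0
SNF(R) diag = [3, 3] → torsion [3, 3]

Answer: M ≅ ℤ/3 ⊕ ℤ/3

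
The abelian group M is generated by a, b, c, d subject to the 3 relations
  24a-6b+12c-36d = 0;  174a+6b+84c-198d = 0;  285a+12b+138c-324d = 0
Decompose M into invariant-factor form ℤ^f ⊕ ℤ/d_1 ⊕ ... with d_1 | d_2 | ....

rank_ℚ(R)=3; free=4−3=1
SNF(R) diag = [3, 6, 18] → torsion [3, 6, 18]

Answer: M ≅ ℤ^1 ⊕ ℤ/3 ⊕ ℤ/6 ⊕ ℤ/18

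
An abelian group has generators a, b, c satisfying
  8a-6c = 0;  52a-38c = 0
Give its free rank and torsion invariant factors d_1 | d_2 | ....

Answer: M ≅ ℤ^1 ⊕ ℤ/2 ⊕ ℤ/4

Derivation:
rank_ℚ(R)=2; free=3−2=1
SNF(R) diag = [2, 4] → torsion [2, 4]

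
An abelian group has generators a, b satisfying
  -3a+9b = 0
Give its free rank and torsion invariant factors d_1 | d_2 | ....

rank_ℚ(R)=1; free=2−1=1
SNF(R) diag = [3] → torsion [3]

Answer: M ≅ ℤ^1 ⊕ ℤ/3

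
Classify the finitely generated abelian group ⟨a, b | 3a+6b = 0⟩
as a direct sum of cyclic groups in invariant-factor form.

Answer: M ≅ ℤ^1 ⊕ ℤ/3

Derivation:
rank_ℚ(R)=1; free=2−1=1
SNF(R) diag = [3] → torsion [3]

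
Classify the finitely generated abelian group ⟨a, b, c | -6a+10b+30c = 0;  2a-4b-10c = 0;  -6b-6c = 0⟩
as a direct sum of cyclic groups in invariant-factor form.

rank_ℚ(R)=3; free=3−3=0
SNF(R) diag = [2, 2, 6] → torsion [2, 2, 6]

Answer: M ≅ ℤ/2 ⊕ ℤ/2 ⊕ ℤ/6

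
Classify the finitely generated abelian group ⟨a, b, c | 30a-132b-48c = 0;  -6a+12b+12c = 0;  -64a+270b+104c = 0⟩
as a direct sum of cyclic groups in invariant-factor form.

Answer: M ≅ ℤ/2 ⊕ ℤ/6 ⊕ ℤ/12

Derivation:
rank_ℚ(R)=3; free=3−3=0
SNF(R) diag = [2, 6, 12] → torsion [2, 6, 12]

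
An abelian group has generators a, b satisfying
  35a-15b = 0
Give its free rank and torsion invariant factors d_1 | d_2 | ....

Answer: M ≅ ℤ^1 ⊕ ℤ/5

Derivation:
rank_ℚ(R)=1; free=2−1=1
SNF(R) diag = [5] → torsion [5]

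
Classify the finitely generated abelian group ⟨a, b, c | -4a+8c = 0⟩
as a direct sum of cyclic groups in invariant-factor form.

Answer: M ≅ ℤ^2 ⊕ ℤ/4

Derivation:
rank_ℚ(R)=1; free=3−1=2
SNF(R) diag = [4] → torsion [4]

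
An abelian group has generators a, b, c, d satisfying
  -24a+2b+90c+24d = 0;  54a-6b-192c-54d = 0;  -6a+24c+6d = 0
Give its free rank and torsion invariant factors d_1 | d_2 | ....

Answer: M ≅ ℤ^1 ⊕ ℤ/2 ⊕ ℤ/6 ⊕ ℤ/6

Derivation:
rank_ℚ(R)=3; free=4−3=1
SNF(R) diag = [2, 6, 6] → torsion [2, 6, 6]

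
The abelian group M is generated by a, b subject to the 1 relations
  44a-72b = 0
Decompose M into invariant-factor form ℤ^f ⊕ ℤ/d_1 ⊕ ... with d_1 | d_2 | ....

rank_ℚ(R)=1; free=2−1=1
SNF(R) diag = [4] → torsion [4]

Answer: M ≅ ℤ^1 ⊕ ℤ/4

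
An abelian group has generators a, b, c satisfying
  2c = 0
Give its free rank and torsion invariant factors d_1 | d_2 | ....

rank_ℚ(R)=1; free=3−1=2
SNF(R) diag = [2] → torsion [2]

Answer: M ≅ ℤ^2 ⊕ ℤ/2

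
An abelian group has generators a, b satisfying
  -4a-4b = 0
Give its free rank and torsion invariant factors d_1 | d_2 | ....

rank_ℚ(R)=1; free=2−1=1
SNF(R) diag = [4] → torsion [4]

Answer: M ≅ ℤ^1 ⊕ ℤ/4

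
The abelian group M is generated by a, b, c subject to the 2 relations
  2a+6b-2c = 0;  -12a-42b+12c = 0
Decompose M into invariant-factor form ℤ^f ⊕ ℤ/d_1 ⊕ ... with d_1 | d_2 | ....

rank_ℚ(R)=2; free=3−2=1
SNF(R) diag = [2, 6] → torsion [2, 6]

Answer: M ≅ ℤ^1 ⊕ ℤ/2 ⊕ ℤ/6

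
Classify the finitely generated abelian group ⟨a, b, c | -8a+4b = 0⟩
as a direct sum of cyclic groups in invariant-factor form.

rank_ℚ(R)=1; free=3−1=2
SNF(R) diag = [4] → torsion [4]

Answer: M ≅ ℤ^2 ⊕ ℤ/4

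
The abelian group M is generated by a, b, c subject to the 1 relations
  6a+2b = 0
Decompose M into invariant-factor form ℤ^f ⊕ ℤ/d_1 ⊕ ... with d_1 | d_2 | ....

rank_ℚ(R)=1; free=3−1=2
SNF(R) diag = [2] → torsion [2]

Answer: M ≅ ℤ^2 ⊕ ℤ/2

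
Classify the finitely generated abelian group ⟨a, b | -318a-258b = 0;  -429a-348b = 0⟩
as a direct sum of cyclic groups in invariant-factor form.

rank_ℚ(R)=2; free=2−2=0
SNF(R) diag = [3, 6] → torsion [3, 6]

Answer: M ≅ ℤ/3 ⊕ ℤ/6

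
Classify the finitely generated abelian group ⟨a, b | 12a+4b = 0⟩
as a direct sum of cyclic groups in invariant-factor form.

Answer: M ≅ ℤ^1 ⊕ ℤ/4

Derivation:
rank_ℚ(R)=1; free=2−1=1
SNF(R) diag = [4] → torsion [4]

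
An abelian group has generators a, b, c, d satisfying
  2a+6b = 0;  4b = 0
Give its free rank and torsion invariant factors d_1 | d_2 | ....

Answer: M ≅ ℤ^2 ⊕ ℤ/2 ⊕ ℤ/4

Derivation:
rank_ℚ(R)=2; free=4−2=2
SNF(R) diag = [2, 4] → torsion [2, 4]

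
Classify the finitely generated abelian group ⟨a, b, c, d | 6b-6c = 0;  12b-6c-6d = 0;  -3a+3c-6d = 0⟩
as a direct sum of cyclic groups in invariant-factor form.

Answer: M ≅ ℤ^1 ⊕ ℤ/3 ⊕ ℤ/6 ⊕ ℤ/6

Derivation:
rank_ℚ(R)=3; free=4−3=1
SNF(R) diag = [3, 6, 6] → torsion [3, 6, 6]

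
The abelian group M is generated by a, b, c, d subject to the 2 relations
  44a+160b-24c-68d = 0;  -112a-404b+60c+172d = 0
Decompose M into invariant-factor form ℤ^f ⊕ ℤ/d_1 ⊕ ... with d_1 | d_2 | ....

rank_ℚ(R)=2; free=4−2=2
SNF(R) diag = [4, 12] → torsion [4, 12]

Answer: M ≅ ℤ^2 ⊕ ℤ/4 ⊕ ℤ/12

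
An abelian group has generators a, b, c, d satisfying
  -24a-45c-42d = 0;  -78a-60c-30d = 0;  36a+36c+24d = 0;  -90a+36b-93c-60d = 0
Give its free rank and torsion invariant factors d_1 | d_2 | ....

Answer: M ≅ ℤ/3 ⊕ ℤ/6 ⊕ ℤ/12 ⊕ ℤ/36

Derivation:
rank_ℚ(R)=4; free=4−4=0
SNF(R) diag = [3, 6, 12, 36] → torsion [3, 6, 12, 36]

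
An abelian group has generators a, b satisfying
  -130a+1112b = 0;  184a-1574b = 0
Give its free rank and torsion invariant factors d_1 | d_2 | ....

rank_ℚ(R)=2; free=2−2=0
SNF(R) diag = [2, 6] → torsion [2, 6]

Answer: M ≅ ℤ/2 ⊕ ℤ/6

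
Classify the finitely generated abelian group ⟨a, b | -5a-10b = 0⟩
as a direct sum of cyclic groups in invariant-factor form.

rank_ℚ(R)=1; free=2−1=1
SNF(R) diag = [5] → torsion [5]

Answer: M ≅ ℤ^1 ⊕ ℤ/5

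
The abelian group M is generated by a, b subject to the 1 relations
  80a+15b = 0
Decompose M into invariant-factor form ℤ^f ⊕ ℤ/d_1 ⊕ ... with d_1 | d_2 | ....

Answer: M ≅ ℤ^1 ⊕ ℤ/5

Derivation:
rank_ℚ(R)=1; free=2−1=1
SNF(R) diag = [5] → torsion [5]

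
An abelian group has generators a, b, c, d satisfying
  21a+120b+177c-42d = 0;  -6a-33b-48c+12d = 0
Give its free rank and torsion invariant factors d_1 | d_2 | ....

rank_ℚ(R)=2; free=4−2=2
SNF(R) diag = [3, 9] → torsion [3, 9]

Answer: M ≅ ℤ^2 ⊕ ℤ/3 ⊕ ℤ/9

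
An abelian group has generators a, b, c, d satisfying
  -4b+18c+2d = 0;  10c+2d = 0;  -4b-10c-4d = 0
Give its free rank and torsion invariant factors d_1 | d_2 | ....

Answer: M ≅ ℤ^1 ⊕ ℤ/2 ⊕ ℤ/2 ⊕ ℤ/4

Derivation:
rank_ℚ(R)=3; free=4−3=1
SNF(R) diag = [2, 2, 4] → torsion [2, 2, 4]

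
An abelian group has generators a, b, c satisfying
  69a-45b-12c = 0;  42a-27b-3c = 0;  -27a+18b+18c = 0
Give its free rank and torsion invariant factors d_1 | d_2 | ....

Answer: M ≅ ℤ/3 ⊕ ℤ/9 ⊕ ℤ/9

Derivation:
rank_ℚ(R)=3; free=3−3=0
SNF(R) diag = [3, 9, 9] → torsion [3, 9, 9]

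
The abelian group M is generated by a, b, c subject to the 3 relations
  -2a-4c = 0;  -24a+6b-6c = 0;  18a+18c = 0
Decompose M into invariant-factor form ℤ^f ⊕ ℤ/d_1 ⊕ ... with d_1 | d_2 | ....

Answer: M ≅ ℤ/2 ⊕ ℤ/6 ⊕ ℤ/18

Derivation:
rank_ℚ(R)=3; free=3−3=0
SNF(R) diag = [2, 6, 18] → torsion [2, 6, 18]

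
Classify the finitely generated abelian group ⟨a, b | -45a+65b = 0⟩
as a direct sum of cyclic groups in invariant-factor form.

rank_ℚ(R)=1; free=2−1=1
SNF(R) diag = [5] → torsion [5]

Answer: M ≅ ℤ^1 ⊕ ℤ/5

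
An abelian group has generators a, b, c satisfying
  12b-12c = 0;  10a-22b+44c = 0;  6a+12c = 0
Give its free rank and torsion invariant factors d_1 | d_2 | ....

rank_ℚ(R)=3; free=3−3=0
SNF(R) diag = [2, 6, 12] → torsion [2, 6, 12]

Answer: M ≅ ℤ/2 ⊕ ℤ/6 ⊕ ℤ/12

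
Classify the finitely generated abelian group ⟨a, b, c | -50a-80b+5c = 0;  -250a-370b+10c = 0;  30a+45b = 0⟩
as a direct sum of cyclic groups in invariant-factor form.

rank_ℚ(R)=3; free=3−3=0
SNF(R) diag = [5, 15, 30] → torsion [5, 15, 30]

Answer: M ≅ ℤ/5 ⊕ ℤ/15 ⊕ ℤ/30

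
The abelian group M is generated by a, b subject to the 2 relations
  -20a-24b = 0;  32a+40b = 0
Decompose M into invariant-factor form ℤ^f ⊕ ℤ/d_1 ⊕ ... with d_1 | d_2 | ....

Answer: M ≅ ℤ/4 ⊕ ℤ/8

Derivation:
rank_ℚ(R)=2; free=2−2=0
SNF(R) diag = [4, 8] → torsion [4, 8]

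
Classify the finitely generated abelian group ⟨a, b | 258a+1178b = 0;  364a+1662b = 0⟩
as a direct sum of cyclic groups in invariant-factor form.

rank_ℚ(R)=2; free=2−2=0
SNF(R) diag = [2, 2] → torsion [2, 2]

Answer: M ≅ ℤ/2 ⊕ ℤ/2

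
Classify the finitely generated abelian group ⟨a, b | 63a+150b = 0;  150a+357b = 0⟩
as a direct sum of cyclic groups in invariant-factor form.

Answer: M ≅ ℤ/3 ⊕ ℤ/3

Derivation:
rank_ℚ(R)=2; free=2−2=0
SNF(R) diag = [3, 3] → torsion [3, 3]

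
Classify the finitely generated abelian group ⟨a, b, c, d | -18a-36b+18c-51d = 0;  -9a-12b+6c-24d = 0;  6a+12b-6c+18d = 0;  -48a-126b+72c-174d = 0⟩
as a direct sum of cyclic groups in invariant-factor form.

Answer: M ≅ ℤ/3 ⊕ ℤ/3 ⊕ ℤ/6 ⊕ ℤ/18

Derivation:
rank_ℚ(R)=4; free=4−4=0
SNF(R) diag = [3, 3, 6, 18] → torsion [3, 3, 6, 18]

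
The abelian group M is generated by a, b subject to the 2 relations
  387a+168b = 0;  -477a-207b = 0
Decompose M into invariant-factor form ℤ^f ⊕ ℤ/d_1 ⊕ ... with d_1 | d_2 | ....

Answer: M ≅ ℤ/3 ⊕ ℤ/9

Derivation:
rank_ℚ(R)=2; free=2−2=0
SNF(R) diag = [3, 9] → torsion [3, 9]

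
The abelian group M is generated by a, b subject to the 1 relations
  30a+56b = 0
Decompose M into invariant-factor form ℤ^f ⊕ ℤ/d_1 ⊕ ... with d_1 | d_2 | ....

rank_ℚ(R)=1; free=2−1=1
SNF(R) diag = [2] → torsion [2]

Answer: M ≅ ℤ^1 ⊕ ℤ/2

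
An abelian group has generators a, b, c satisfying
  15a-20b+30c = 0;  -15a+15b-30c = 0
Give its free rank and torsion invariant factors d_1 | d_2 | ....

Answer: M ≅ ℤ^1 ⊕ ℤ/5 ⊕ ℤ/15

Derivation:
rank_ℚ(R)=2; free=3−2=1
SNF(R) diag = [5, 15] → torsion [5, 15]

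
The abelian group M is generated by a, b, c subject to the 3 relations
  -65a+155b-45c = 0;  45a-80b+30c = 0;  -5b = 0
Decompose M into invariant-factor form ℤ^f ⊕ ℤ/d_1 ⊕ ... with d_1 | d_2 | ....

rank_ℚ(R)=3; free=3−3=0
SNF(R) diag = [5, 5, 15] → torsion [5, 5, 15]

Answer: M ≅ ℤ/5 ⊕ ℤ/5 ⊕ ℤ/15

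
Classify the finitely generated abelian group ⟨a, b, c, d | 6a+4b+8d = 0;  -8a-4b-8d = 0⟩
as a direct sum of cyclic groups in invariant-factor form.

Answer: M ≅ ℤ^2 ⊕ ℤ/2 ⊕ ℤ/4

Derivation:
rank_ℚ(R)=2; free=4−2=2
SNF(R) diag = [2, 4] → torsion [2, 4]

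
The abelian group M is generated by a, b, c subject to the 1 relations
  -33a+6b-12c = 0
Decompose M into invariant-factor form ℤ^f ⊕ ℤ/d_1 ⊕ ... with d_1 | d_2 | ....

rank_ℚ(R)=1; free=3−1=2
SNF(R) diag = [3] → torsion [3]

Answer: M ≅ ℤ^2 ⊕ ℤ/3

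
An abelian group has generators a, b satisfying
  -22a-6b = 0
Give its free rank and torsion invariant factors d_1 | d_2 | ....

Answer: M ≅ ℤ^1 ⊕ ℤ/2

Derivation:
rank_ℚ(R)=1; free=2−1=1
SNF(R) diag = [2] → torsion [2]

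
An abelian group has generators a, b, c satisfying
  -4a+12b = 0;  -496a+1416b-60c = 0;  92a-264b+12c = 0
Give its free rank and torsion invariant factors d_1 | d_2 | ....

Answer: M ≅ ℤ/4 ⊕ ℤ/12 ⊕ ℤ/12

Derivation:
rank_ℚ(R)=3; free=3−3=0
SNF(R) diag = [4, 12, 12] → torsion [4, 12, 12]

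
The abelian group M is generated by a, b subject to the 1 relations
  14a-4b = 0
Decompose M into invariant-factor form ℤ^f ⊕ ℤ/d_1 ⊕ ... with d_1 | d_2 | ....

Answer: M ≅ ℤ^1 ⊕ ℤ/2

Derivation:
rank_ℚ(R)=1; free=2−1=1
SNF(R) diag = [2] → torsion [2]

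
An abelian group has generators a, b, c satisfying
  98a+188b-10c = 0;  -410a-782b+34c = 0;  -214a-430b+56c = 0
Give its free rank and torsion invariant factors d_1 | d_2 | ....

Answer: M ≅ ℤ/2 ⊕ ℤ/6 ⊕ ℤ/18

Derivation:
rank_ℚ(R)=3; free=3−3=0
SNF(R) diag = [2, 6, 18] → torsion [2, 6, 18]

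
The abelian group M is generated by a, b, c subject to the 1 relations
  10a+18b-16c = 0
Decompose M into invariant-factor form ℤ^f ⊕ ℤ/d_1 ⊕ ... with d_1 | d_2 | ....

Answer: M ≅ ℤ^2 ⊕ ℤ/2

Derivation:
rank_ℚ(R)=1; free=3−1=2
SNF(R) diag = [2] → torsion [2]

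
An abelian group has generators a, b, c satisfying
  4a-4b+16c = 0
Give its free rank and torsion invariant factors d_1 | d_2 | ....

rank_ℚ(R)=1; free=3−1=2
SNF(R) diag = [4] → torsion [4]

Answer: M ≅ ℤ^2 ⊕ ℤ/4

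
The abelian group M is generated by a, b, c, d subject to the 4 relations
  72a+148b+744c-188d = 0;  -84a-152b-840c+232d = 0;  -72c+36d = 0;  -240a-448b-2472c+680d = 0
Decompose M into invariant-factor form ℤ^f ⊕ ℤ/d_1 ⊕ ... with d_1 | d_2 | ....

Answer: M ≅ ℤ/4 ⊕ ℤ/12 ⊕ ℤ/36 ⊕ ℤ/72

Derivation:
rank_ℚ(R)=4; free=4−4=0
SNF(R) diag = [4, 12, 36, 72] → torsion [4, 12, 36, 72]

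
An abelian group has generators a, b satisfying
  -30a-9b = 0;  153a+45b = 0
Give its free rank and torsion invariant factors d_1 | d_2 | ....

rank_ℚ(R)=2; free=2−2=0
SNF(R) diag = [3, 9] → torsion [3, 9]

Answer: M ≅ ℤ/3 ⊕ ℤ/9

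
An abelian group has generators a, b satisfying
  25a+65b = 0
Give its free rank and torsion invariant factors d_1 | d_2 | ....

rank_ℚ(R)=1; free=2−1=1
SNF(R) diag = [5] → torsion [5]

Answer: M ≅ ℤ^1 ⊕ ℤ/5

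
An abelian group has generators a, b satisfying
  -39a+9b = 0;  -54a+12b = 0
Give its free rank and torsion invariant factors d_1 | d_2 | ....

Answer: M ≅ ℤ/3 ⊕ ℤ/6

Derivation:
rank_ℚ(R)=2; free=2−2=0
SNF(R) diag = [3, 6] → torsion [3, 6]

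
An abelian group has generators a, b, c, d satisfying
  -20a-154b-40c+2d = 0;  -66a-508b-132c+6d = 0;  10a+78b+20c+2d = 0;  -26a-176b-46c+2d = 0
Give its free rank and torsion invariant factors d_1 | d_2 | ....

rank_ℚ(R)=4; free=4−4=0
SNF(R) diag = [2, 2, 6, 6] → torsion [2, 2, 6, 6]

Answer: M ≅ ℤ/2 ⊕ ℤ/2 ⊕ ℤ/6 ⊕ ℤ/6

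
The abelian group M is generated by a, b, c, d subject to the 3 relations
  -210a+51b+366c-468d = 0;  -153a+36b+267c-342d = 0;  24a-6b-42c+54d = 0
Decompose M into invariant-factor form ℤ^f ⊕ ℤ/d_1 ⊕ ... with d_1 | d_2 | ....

Answer: M ≅ ℤ^1 ⊕ ℤ/3 ⊕ ℤ/3 ⊕ ℤ/6

Derivation:
rank_ℚ(R)=3; free=4−3=1
SNF(R) diag = [3, 3, 6] → torsion [3, 3, 6]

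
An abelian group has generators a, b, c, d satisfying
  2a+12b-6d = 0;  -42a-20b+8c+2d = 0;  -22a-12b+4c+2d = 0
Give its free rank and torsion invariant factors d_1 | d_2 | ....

Answer: M ≅ ℤ^1 ⊕ ℤ/2 ⊕ ℤ/4 ⊕ ℤ/4

Derivation:
rank_ℚ(R)=3; free=4−3=1
SNF(R) diag = [2, 4, 4] → torsion [2, 4, 4]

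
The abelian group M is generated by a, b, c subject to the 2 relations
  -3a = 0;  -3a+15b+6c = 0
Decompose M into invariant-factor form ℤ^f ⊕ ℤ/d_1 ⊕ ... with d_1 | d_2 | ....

Answer: M ≅ ℤ^1 ⊕ ℤ/3 ⊕ ℤ/3

Derivation:
rank_ℚ(R)=2; free=3−2=1
SNF(R) diag = [3, 3] → torsion [3, 3]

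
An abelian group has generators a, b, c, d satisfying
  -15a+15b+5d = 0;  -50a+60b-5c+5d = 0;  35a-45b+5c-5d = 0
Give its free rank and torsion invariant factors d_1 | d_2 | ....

rank_ℚ(R)=3; free=4−3=1
SNF(R) diag = [5, 5, 15] → torsion [5, 5, 15]

Answer: M ≅ ℤ^1 ⊕ ℤ/5 ⊕ ℤ/5 ⊕ ℤ/15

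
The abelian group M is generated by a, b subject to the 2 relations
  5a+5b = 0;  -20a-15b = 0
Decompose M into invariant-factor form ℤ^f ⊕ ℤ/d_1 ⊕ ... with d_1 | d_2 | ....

Answer: M ≅ ℤ/5 ⊕ ℤ/5

Derivation:
rank_ℚ(R)=2; free=2−2=0
SNF(R) diag = [5, 5] → torsion [5, 5]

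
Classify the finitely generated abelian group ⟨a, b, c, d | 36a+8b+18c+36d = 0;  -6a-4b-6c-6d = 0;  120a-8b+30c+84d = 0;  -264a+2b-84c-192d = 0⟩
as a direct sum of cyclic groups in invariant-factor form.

Answer: M ≅ ℤ/2 ⊕ ℤ/6 ⊕ ℤ/18 ⊕ ℤ/36

Derivation:
rank_ℚ(R)=4; free=4−4=0
SNF(R) diag = [2, 6, 18, 36] → torsion [2, 6, 18, 36]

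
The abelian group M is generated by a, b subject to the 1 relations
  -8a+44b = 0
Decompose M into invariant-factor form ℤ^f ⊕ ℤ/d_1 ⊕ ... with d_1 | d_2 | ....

rank_ℚ(R)=1; free=2−1=1
SNF(R) diag = [4] → torsion [4]

Answer: M ≅ ℤ^1 ⊕ ℤ/4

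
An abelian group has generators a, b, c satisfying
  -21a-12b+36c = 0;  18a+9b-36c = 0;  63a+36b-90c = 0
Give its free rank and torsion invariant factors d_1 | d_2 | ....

rank_ℚ(R)=3; free=3−3=0
SNF(R) diag = [3, 9, 18] → torsion [3, 9, 18]

Answer: M ≅ ℤ/3 ⊕ ℤ/9 ⊕ ℤ/18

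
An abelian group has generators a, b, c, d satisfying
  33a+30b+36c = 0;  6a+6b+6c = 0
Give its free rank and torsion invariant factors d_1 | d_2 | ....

Answer: M ≅ ℤ^2 ⊕ ℤ/3 ⊕ ℤ/6

Derivation:
rank_ℚ(R)=2; free=4−2=2
SNF(R) diag = [3, 6] → torsion [3, 6]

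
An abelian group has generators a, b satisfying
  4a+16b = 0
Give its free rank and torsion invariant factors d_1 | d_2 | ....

rank_ℚ(R)=1; free=2−1=1
SNF(R) diag = [4] → torsion [4]

Answer: M ≅ ℤ^1 ⊕ ℤ/4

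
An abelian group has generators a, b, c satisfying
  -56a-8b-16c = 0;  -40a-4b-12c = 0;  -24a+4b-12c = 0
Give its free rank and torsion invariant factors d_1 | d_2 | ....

Answer: M ≅ ℤ/4 ⊕ ℤ/8 ⊕ ℤ/8

Derivation:
rank_ℚ(R)=3; free=3−3=0
SNF(R) diag = [4, 8, 8] → torsion [4, 8, 8]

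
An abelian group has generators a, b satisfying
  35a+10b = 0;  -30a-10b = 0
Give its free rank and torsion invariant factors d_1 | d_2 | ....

Answer: M ≅ ℤ/5 ⊕ ℤ/10

Derivation:
rank_ℚ(R)=2; free=2−2=0
SNF(R) diag = [5, 10] → torsion [5, 10]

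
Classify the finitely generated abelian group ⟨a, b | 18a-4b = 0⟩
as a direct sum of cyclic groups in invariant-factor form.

rank_ℚ(R)=1; free=2−1=1
SNF(R) diag = [2] → torsion [2]

Answer: M ≅ ℤ^1 ⊕ ℤ/2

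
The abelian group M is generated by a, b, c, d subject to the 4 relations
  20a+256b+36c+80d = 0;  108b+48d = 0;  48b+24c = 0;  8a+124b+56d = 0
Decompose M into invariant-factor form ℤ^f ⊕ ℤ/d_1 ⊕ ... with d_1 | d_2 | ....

Answer: M ≅ ℤ/4 ⊕ ℤ/12 ⊕ ℤ/24 ⊕ ℤ/72

Derivation:
rank_ℚ(R)=4; free=4−4=0
SNF(R) diag = [4, 12, 24, 72] → torsion [4, 12, 24, 72]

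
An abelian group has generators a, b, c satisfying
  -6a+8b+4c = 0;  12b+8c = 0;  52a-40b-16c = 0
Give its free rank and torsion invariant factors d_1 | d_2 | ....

rank_ℚ(R)=3; free=3−3=0
SNF(R) diag = [2, 4, 8] → torsion [2, 4, 8]

Answer: M ≅ ℤ/2 ⊕ ℤ/4 ⊕ ℤ/8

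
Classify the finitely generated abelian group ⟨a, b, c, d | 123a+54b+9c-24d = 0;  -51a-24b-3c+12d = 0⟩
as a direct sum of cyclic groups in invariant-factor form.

Answer: M ≅ ℤ^2 ⊕ ℤ/3 ⊕ ℤ/6

Derivation:
rank_ℚ(R)=2; free=4−2=2
SNF(R) diag = [3, 6] → torsion [3, 6]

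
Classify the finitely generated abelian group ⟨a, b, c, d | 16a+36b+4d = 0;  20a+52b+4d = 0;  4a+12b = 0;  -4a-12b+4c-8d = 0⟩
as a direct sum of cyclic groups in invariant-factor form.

Answer: M ≅ ℤ/4 ⊕ ℤ/4 ⊕ ℤ/4 ⊕ ℤ/4

Derivation:
rank_ℚ(R)=4; free=4−4=0
SNF(R) diag = [4, 4, 4, 4] → torsion [4, 4, 4, 4]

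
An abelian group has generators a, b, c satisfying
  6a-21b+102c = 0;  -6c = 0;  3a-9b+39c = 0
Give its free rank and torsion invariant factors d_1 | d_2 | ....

rank_ℚ(R)=3; free=3−3=0
SNF(R) diag = [3, 3, 6] → torsion [3, 3, 6]

Answer: M ≅ ℤ/3 ⊕ ℤ/3 ⊕ ℤ/6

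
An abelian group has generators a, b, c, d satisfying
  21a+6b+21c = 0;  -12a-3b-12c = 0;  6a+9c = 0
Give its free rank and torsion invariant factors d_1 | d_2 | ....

Answer: M ≅ ℤ^1 ⊕ ℤ/3 ⊕ ℤ/3 ⊕ ℤ/3

Derivation:
rank_ℚ(R)=3; free=4−3=1
SNF(R) diag = [3, 3, 3] → torsion [3, 3, 3]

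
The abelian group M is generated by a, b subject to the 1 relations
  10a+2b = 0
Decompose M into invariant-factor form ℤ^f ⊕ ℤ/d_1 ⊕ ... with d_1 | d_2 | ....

rank_ℚ(R)=1; free=2−1=1
SNF(R) diag = [2] → torsion [2]

Answer: M ≅ ℤ^1 ⊕ ℤ/2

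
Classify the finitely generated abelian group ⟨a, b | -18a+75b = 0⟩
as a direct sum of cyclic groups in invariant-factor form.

Answer: M ≅ ℤ^1 ⊕ ℤ/3

Derivation:
rank_ℚ(R)=1; free=2−1=1
SNF(R) diag = [3] → torsion [3]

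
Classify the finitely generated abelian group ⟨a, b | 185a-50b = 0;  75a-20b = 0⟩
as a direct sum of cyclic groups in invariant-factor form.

rank_ℚ(R)=2; free=2−2=0
SNF(R) diag = [5, 10] → torsion [5, 10]

Answer: M ≅ ℤ/5 ⊕ ℤ/10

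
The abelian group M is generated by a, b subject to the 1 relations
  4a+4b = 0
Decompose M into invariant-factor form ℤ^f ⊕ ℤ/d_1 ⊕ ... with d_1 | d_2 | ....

rank_ℚ(R)=1; free=2−1=1
SNF(R) diag = [4] → torsion [4]

Answer: M ≅ ℤ^1 ⊕ ℤ/4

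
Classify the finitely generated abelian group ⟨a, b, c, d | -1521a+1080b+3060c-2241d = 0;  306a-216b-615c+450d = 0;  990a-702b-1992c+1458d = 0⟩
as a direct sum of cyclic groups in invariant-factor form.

rank_ℚ(R)=3; free=4−3=1
SNF(R) diag = [3, 9, 18] → torsion [3, 9, 18]

Answer: M ≅ ℤ^1 ⊕ ℤ/3 ⊕ ℤ/9 ⊕ ℤ/18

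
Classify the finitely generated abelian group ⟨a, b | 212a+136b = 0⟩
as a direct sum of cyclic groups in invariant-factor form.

Answer: M ≅ ℤ^1 ⊕ ℤ/4

Derivation:
rank_ℚ(R)=1; free=2−1=1
SNF(R) diag = [4] → torsion [4]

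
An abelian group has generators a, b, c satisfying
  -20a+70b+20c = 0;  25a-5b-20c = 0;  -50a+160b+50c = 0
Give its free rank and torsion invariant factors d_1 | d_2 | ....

Answer: M ≅ ℤ/5 ⊕ ℤ/10 ⊕ ℤ/30

Derivation:
rank_ℚ(R)=3; free=3−3=0
SNF(R) diag = [5, 10, 30] → torsion [5, 10, 30]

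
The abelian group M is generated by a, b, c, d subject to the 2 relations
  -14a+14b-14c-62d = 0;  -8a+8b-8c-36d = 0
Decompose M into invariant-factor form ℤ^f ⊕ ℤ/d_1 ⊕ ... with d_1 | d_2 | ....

Answer: M ≅ ℤ^2 ⊕ ℤ/2 ⊕ ℤ/4

Derivation:
rank_ℚ(R)=2; free=4−2=2
SNF(R) diag = [2, 4] → torsion [2, 4]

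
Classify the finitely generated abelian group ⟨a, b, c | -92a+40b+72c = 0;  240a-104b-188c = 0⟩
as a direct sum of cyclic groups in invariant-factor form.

Answer: M ≅ ℤ^1 ⊕ ℤ/4 ⊕ ℤ/4

Derivation:
rank_ℚ(R)=2; free=3−2=1
SNF(R) diag = [4, 4] → torsion [4, 4]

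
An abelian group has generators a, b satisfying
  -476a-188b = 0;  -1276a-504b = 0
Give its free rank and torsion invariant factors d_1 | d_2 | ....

rank_ℚ(R)=2; free=2−2=0
SNF(R) diag = [4, 4] → torsion [4, 4]

Answer: M ≅ ℤ/4 ⊕ ℤ/4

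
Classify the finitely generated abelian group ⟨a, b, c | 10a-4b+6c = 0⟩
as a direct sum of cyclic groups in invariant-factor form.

rank_ℚ(R)=1; free=3−1=2
SNF(R) diag = [2] → torsion [2]

Answer: M ≅ ℤ^2 ⊕ ℤ/2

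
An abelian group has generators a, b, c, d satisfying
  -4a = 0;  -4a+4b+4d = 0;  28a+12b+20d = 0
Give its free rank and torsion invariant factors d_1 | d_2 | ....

Answer: M ≅ ℤ^1 ⊕ ℤ/4 ⊕ ℤ/4 ⊕ ℤ/8

Derivation:
rank_ℚ(R)=3; free=4−3=1
SNF(R) diag = [4, 4, 8] → torsion [4, 4, 8]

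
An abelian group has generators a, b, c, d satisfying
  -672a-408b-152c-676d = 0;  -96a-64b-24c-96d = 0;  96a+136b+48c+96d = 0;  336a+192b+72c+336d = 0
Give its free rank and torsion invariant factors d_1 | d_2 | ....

Answer: M ≅ ℤ/4 ⊕ ℤ/8 ⊕ ℤ/24 ⊕ ℤ/48

Derivation:
rank_ℚ(R)=4; free=4−4=0
SNF(R) diag = [4, 8, 24, 48] → torsion [4, 8, 24, 48]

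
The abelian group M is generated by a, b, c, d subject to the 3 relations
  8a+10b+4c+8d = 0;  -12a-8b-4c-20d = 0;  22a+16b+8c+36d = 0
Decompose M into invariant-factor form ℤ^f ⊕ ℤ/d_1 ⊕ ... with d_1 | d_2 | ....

Answer: M ≅ ℤ^1 ⊕ ℤ/2 ⊕ ℤ/2 ⊕ ℤ/4

Derivation:
rank_ℚ(R)=3; free=4−3=1
SNF(R) diag = [2, 2, 4] → torsion [2, 2, 4]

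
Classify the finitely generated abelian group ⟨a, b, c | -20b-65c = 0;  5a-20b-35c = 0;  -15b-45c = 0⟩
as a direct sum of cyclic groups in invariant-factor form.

Answer: M ≅ ℤ/5 ⊕ ℤ/5 ⊕ ℤ/15

Derivation:
rank_ℚ(R)=3; free=3−3=0
SNF(R) diag = [5, 5, 15] → torsion [5, 5, 15]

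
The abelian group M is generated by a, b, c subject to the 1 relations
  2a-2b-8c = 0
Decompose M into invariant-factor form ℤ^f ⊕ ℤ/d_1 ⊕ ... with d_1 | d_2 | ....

rank_ℚ(R)=1; free=3−1=2
SNF(R) diag = [2] → torsion [2]

Answer: M ≅ ℤ^2 ⊕ ℤ/2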